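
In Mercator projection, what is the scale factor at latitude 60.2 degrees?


SF = 1 / cos(60.2) = 1 / 0.496974 = 2.012

2.012


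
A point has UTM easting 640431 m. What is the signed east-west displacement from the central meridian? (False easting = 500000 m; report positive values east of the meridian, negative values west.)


displacement = 640431 - 500000 = 140431 m

140431 m


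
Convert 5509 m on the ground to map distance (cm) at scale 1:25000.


map_cm = 5509 * 100 / 25000 = 22.036 cm ≈ 22.04 cm

22.04 cm


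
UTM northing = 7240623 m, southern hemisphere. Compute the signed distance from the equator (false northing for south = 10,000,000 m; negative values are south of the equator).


For southern: actual = 7240623 - 10000000 = -2759377 m

-2759377 m


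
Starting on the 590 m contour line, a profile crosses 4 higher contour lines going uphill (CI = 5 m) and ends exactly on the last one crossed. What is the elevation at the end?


elevation = 590 + 4 * 5 = 610 m

610 m


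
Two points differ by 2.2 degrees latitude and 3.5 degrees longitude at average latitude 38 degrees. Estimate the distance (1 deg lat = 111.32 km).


dlat_km = 2.2 * 111.32 = 244.904
dlon_km = 3.5 * 111.32 * cos(38) ≈ 307.025
dist = sqrt(244.904^2 + 307.025^2) ≈ 392.7 km

392.7 km


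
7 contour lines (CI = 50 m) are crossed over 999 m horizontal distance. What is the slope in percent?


elevation change = 7 * 50 = 350 m
slope = 350 / 999 * 100 = 35.0%

35.0%


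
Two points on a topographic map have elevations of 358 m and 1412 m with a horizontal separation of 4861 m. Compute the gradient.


gradient = (1412 - 358) / 4861 = 1054 / 4861 = 0.2168

0.2168


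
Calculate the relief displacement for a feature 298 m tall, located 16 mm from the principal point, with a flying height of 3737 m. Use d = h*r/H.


d = h * r / H = 298 * 16 / 3737 = 1.28 mm

1.28 mm


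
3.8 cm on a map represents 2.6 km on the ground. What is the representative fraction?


ground = 2.6 km = 260000 cm; RF denominator = ground / map = 260000 / 3.8 ≈ 68421; RF = 1:68421

1:68421


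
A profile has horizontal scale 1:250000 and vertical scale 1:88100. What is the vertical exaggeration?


VE = horizontal_scale / vertical_scale = 250000 / 88100 ≈ 2.8

2.8x


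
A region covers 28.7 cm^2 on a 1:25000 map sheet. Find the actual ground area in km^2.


ground_area = 28.7 * (25000/100)^2 = 1793750.0 m^2 = 1.79375 km^2 ≈ 1.794 km^2

1.794 km^2


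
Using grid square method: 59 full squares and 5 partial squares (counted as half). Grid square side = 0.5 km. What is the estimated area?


effective squares = 59 + 5 * 0.5 = 61.5
area = 61.5 * 0.25 = 15.375 km^2

15.375 km^2


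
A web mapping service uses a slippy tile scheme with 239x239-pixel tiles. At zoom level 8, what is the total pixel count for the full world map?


tiles per axis = 2^8 = 256
total tiles = 256^2 = 65536
pixels per axis = 256 * 239 = 61184
total pixels = 61184^2 = 3743481856

3743481856 pixels


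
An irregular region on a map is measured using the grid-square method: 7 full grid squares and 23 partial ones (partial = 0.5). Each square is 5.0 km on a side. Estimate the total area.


effective squares = 7 + 23 * 0.5 = 18.5
area = 18.5 * 25.0 = 462.5 km^2

462.5 km^2


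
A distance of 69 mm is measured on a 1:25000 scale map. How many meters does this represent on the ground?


ground = 69 mm * 25000 / 1000 = 1725.0 m

1725.0 m


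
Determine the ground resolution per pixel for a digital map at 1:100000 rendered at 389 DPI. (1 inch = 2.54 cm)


pixel_cm = 2.54 / 389 ≈ 0.00653 cm
ground = pixel_cm * 100000 / 100 = 2.54 * 100000 / (389 * 100) = 254000 / 38900 ≈ 6.53 m

6.53 m


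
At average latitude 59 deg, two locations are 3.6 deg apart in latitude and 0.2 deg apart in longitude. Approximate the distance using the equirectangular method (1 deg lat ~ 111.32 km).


dlat_km = 3.6 * 111.32 = 400.752
dlon_km = 0.2 * 111.32 * cos(59) ≈ 11.467
dist = sqrt(400.752^2 + 11.467^2) ≈ 400.9 km

400.9 km


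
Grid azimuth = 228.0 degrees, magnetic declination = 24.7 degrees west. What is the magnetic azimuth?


magnetic azimuth = grid azimuth - declination (east +ve)
mag_az = 228.0 - -24.7 = 252.7 degrees

252.7 degrees


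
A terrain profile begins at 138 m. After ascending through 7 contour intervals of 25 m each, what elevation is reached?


elevation = 138 + 7 * 25 = 313 m

313 m


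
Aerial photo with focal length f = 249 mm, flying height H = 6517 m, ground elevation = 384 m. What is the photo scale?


scale = f / (H - h) = 249 mm / 6133 m = 249 / 6133000 = 1:24631

1:24631


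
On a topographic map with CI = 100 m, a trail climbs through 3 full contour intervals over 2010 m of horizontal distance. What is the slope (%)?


elevation change = 3 * 100 = 300 m
slope = 300 / 2010 * 100 = 14.9%

14.9%


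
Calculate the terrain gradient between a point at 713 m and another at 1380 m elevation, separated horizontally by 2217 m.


gradient = (1380 - 713) / 2217 = 667 / 2217 = 0.3009

0.3009


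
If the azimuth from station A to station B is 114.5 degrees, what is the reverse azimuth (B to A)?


back azimuth = (114.5 + 180) mod 360 = 294.5 degrees

294.5 degrees


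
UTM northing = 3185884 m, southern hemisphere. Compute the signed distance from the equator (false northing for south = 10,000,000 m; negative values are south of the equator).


For southern: actual = 3185884 - 10000000 = -6814116 m

-6814116 m


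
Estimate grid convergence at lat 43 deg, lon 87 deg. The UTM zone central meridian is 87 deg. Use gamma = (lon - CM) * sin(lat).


gamma = (87 - 87) * sin(43) = 0 * 0.681998 = 0.0 degrees

0.0 degrees


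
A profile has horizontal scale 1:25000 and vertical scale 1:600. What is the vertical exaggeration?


VE = horizontal_scale / vertical_scale = 25000 / 600 ≈ 41.7

41.7x


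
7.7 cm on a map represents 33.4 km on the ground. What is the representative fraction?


ground = 33.4 km = 3340000 cm; RF denominator = ground / map = 3340000 / 7.7 ≈ 433766; RF = 1:433766

1:433766


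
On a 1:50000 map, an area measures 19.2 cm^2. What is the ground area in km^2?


ground_area = 19.2 * (50000/100)^2 = 4800000.0 m^2 = 4.8 km^2

4.8 km^2


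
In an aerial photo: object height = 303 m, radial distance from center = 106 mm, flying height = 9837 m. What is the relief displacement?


d = h * r / H = 303 * 106 / 9837 = 3.27 mm

3.27 mm


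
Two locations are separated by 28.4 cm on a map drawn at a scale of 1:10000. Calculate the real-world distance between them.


ground = 28.4 cm * 10000 / 100 = 2840.0 m = 2.84 km

2.84 km


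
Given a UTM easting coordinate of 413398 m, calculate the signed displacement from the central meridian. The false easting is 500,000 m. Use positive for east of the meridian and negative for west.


displacement = 413398 - 500000 = -86602 m

-86602 m


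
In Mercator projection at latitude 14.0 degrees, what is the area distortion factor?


area_distortion = 1/cos^2(14.0) = 1.062

1.062


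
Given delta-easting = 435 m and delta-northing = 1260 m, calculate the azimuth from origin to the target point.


az = atan2(435, 1260) = 19.0 deg
adjusted to 0-360: 19.0 degrees

19.0 degrees


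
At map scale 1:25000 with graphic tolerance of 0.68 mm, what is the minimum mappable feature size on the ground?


ground = 0.68 mm * 25000 / 1000 = 17.0 m

17.0 m


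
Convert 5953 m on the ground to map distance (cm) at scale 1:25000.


map_cm = 5953 * 100 / 25000 = 23.812 cm ≈ 23.81 cm

23.81 cm


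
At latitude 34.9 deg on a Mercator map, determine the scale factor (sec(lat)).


SF = 1 / cos(34.9) = 1 / 0.820152 = 1.219

1.219


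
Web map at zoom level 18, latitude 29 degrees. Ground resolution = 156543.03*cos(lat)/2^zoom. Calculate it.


res = 156543.03 * cos(29) / 2^18 = 156543.03 * 0.87461971 / 262144 = 0.52 m/pixel

0.52 m/pixel


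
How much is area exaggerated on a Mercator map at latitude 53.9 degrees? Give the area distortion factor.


area_distortion = 1/cos^2(53.9) = 2.881

2.881


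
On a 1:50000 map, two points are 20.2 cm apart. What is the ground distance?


ground = 20.2 cm * 50000 / 100 = 10100.0 m = 10.1 km

10.1 km


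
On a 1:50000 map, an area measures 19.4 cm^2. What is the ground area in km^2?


ground_area = 19.4 * (50000/100)^2 = 4850000.0 m^2 = 4.85 km^2

4.85 km^2


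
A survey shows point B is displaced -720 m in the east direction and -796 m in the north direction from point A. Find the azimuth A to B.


az = atan2(-720, -796) = -137.9 deg
adjusted to 0-360: 222.1 degrees

222.1 degrees


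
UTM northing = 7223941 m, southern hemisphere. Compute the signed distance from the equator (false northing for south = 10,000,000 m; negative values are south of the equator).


For southern: actual = 7223941 - 10000000 = -2776059 m

-2776059 m


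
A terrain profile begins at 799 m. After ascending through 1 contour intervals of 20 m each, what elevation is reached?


elevation = 799 + 1 * 20 = 819 m

819 m


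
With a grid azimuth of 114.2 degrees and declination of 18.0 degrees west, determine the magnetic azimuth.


magnetic azimuth = grid azimuth - declination (east +ve)
mag_az = 114.2 - -18.0 = 132.2 degrees

132.2 degrees


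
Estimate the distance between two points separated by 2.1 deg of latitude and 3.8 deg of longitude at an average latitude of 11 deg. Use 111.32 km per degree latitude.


dlat_km = 2.1 * 111.32 = 233.772
dlon_km = 3.8 * 111.32 * cos(11) ≈ 415.244
dist = sqrt(233.772^2 + 415.244^2) ≈ 476.5 km

476.5 km


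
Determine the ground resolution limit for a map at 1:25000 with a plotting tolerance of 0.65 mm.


ground = 0.65 mm * 25000 / 1000 = 16.25 m

16.25 m


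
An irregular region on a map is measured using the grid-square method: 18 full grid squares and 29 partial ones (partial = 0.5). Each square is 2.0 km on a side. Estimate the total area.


effective squares = 18 + 29 * 0.5 = 32.5
area = 32.5 * 4.0 = 130.0 km^2

130.0 km^2


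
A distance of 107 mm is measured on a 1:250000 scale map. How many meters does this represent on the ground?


ground = 107 mm * 250000 / 1000 = 26750.0 m

26750.0 m


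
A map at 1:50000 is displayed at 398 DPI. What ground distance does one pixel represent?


pixel_cm = 2.54 / 398 ≈ 0.006382 cm
ground = pixel_cm * 50000 / 100 = 2.54 * 50000 / (398 * 100) = 127000 / 39800 ≈ 3.19 m

3.19 m


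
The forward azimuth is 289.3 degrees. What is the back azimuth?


back azimuth = (289.3 + 180) mod 360 = 109.3 degrees

109.3 degrees


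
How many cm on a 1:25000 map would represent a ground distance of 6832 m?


map_cm = 6832 * 100 / 25000 = 27.328 cm ≈ 27.33 cm

27.33 cm


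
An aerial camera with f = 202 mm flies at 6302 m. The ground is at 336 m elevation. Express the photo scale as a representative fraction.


scale = f / (H - h) = 202 mm / 5966 m = 202 / 5966000 = 1:29535

1:29535


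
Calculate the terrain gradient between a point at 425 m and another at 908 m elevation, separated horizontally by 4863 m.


gradient = (908 - 425) / 4863 = 483 / 4863 = 0.0993

0.0993


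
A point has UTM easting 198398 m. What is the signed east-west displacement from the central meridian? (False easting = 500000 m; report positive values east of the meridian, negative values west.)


displacement = 198398 - 500000 = -301602 m

-301602 m


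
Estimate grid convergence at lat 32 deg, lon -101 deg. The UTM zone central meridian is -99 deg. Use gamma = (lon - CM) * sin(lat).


gamma = (-101 - -99) * sin(32) = -2 * 0.529919 = -1.06 degrees

-1.06 degrees


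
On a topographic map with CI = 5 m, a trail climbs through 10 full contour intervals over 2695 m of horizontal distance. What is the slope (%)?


elevation change = 10 * 5 = 50 m
slope = 50 / 2695 * 100 = 1.9%

1.9%


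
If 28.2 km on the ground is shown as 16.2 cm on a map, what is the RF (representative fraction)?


ground = 28.2 km = 2820000 cm; RF denominator = ground / map = 2820000 / 16.2 ≈ 174074; RF = 1:174074

1:174074


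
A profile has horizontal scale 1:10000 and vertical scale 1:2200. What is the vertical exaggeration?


VE = horizontal_scale / vertical_scale = 10000 / 2200 ≈ 4.5

4.5x


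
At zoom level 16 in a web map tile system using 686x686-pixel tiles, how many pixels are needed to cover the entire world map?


tiles per axis = 2^16 = 65536
total tiles = 65536^2 = 4294967296
pixels per axis = 65536 * 686 = 44957696
total pixels = 44957696^2 = 2021194429628416

2021194429628416 pixels


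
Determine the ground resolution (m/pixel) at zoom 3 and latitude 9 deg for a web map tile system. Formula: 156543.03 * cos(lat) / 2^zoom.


res = 156543.03 * cos(9) / 2^3 = 156543.03 * 0.98768834 / 8 = 19326.97 m/pixel

19326.97 m/pixel


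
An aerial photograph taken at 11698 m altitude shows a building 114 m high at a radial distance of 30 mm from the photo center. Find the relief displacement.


d = h * r / H = 114 * 30 / 11698 = 0.29 mm

0.29 mm


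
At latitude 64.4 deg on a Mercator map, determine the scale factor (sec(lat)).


SF = 1 / cos(64.4) = 1 / 0.432086 = 2.314

2.314


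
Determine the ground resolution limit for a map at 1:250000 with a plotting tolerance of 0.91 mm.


ground = 0.91 mm * 250000 / 1000 = 227.5 m

227.5 m


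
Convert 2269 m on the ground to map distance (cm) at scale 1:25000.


map_cm = 2269 * 100 / 25000 = 9.076 cm ≈ 9.08 cm

9.08 cm


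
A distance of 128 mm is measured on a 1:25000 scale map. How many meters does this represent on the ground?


ground = 128 mm * 25000 / 1000 = 3200.0 m

3200.0 m


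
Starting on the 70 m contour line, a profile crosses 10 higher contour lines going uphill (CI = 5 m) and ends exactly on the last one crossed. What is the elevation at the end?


elevation = 70 + 10 * 5 = 120 m

120 m


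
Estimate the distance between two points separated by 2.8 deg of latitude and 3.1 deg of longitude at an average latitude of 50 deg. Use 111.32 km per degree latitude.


dlat_km = 2.8 * 111.32 = 311.696
dlon_km = 3.1 * 111.32 * cos(50) ≈ 221.821
dist = sqrt(311.696^2 + 221.821^2) ≈ 382.6 km

382.6 km


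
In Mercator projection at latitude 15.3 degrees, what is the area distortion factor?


area_distortion = 1/cos^2(15.3) = 1.075

1.075


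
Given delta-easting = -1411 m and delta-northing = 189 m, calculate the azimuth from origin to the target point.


az = atan2(-1411, 189) = -82.4 deg
adjusted to 0-360: 277.6 degrees

277.6 degrees


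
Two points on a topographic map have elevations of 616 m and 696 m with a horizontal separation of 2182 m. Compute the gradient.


gradient = (696 - 616) / 2182 = 80 / 2182 = 0.0367

0.0367


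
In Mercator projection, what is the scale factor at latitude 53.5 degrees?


SF = 1 / cos(53.5) = 1 / 0.594823 = 1.681

1.681


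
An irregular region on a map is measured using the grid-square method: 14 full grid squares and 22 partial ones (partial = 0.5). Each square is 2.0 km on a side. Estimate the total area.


effective squares = 14 + 22 * 0.5 = 25.0
area = 25.0 * 4.0 = 100.0 km^2

100.0 km^2


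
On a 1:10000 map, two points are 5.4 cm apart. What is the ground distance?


ground = 5.4 cm * 10000 / 100 = 540.0 m

540.0 m


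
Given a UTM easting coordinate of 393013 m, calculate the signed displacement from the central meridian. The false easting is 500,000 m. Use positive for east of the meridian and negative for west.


displacement = 393013 - 500000 = -106987 m

-106987 m


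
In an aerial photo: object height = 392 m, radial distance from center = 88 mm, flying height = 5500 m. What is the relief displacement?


d = h * r / H = 392 * 88 / 5500 = 6.27 mm

6.27 mm


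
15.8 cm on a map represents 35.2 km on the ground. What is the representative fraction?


ground = 35.2 km = 3520000 cm; RF denominator = ground / map = 3520000 / 15.8 ≈ 222785; RF = 1:222785

1:222785


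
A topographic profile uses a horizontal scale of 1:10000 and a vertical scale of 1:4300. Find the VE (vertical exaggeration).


VE = horizontal_scale / vertical_scale = 10000 / 4300 ≈ 2.3

2.3x


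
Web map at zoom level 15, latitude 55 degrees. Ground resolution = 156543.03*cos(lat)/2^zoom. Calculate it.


res = 156543.03 * cos(55) / 2^15 = 156543.03 * 0.57357644 / 32768 = 2.74 m/pixel

2.74 m/pixel


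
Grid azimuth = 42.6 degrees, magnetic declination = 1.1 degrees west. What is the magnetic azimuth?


magnetic azimuth = grid azimuth - declination (east +ve)
mag_az = 42.6 - -1.1 = 43.7 degrees

43.7 degrees


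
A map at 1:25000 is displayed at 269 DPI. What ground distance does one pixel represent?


pixel_cm = 2.54 / 269 ≈ 0.009442 cm
ground = pixel_cm * 25000 / 100 = 2.54 * 25000 / (269 * 100) = 63500 / 26900 ≈ 2.36 m

2.36 m


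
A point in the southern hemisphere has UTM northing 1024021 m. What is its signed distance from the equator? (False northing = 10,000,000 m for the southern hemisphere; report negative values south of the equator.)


For southern: actual = 1024021 - 10000000 = -8975979 m

-8975979 m


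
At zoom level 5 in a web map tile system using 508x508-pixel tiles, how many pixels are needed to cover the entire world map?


tiles per axis = 2^5 = 32
total tiles = 32^2 = 1024
pixels per axis = 32 * 508 = 16256
total pixels = 16256^2 = 264257536

264257536 pixels


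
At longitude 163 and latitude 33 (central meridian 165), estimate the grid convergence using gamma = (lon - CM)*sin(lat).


gamma = (163 - 165) * sin(33) = -2 * 0.544639 = -1.089 degrees

-1.089 degrees


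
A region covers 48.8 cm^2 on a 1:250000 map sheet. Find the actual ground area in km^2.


ground_area = 48.8 * (250000/100)^2 = 305000000.0 m^2 = 305.0 km^2

305.0 km^2


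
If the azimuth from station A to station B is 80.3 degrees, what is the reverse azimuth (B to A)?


back azimuth = (80.3 + 180) mod 360 = 260.3 degrees

260.3 degrees


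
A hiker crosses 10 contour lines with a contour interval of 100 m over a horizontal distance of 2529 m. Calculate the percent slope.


elevation change = 10 * 100 = 1000 m
slope = 1000 / 2529 * 100 = 39.5%

39.5%


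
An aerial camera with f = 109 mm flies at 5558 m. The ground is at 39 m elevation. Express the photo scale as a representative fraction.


scale = f / (H - h) = 109 mm / 5519 m = 109 / 5519000 = 1:50633

1:50633


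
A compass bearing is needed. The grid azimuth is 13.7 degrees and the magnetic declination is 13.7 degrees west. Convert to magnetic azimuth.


magnetic azimuth = grid azimuth - declination (east +ve)
mag_az = 13.7 - -13.7 = 27.4 degrees

27.4 degrees


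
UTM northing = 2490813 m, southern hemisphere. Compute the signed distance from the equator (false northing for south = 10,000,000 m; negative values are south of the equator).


For southern: actual = 2490813 - 10000000 = -7509187 m

-7509187 m


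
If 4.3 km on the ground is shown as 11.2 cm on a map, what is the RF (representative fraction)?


ground = 4.3 km = 430000 cm; RF denominator = ground / map = 430000 / 11.2 ≈ 38393; RF = 1:38393

1:38393


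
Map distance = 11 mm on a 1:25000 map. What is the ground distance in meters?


ground = 11 mm * 25000 / 1000 = 275.0 m

275.0 m


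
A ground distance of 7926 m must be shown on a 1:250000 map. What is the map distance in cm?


map_cm = 7926 * 100 / 250000 = 3.1704 cm ≈ 3.17 cm

3.17 cm


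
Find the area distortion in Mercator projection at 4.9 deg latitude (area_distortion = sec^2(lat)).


area_distortion = 1/cos^2(4.9) = 1.007

1.007


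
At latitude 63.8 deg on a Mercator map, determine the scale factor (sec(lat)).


SF = 1 / cos(63.8) = 1 / 0.441506 = 2.265

2.265


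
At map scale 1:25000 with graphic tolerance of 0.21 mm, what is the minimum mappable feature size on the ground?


ground = 0.21 mm * 25000 / 1000 = 5.25 m

5.25 m


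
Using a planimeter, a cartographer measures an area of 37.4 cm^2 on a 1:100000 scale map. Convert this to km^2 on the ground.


ground_area = 37.4 * (100000/100)^2 = 37400000.0 m^2 = 37.4 km^2

37.4 km^2


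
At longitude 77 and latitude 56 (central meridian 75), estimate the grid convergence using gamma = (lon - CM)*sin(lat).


gamma = (77 - 75) * sin(56) = 2 * 0.829038 = 1.658 degrees

1.658 degrees


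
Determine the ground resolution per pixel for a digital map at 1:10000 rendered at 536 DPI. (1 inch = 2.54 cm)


pixel_cm = 2.54 / 536 ≈ 0.004739 cm
ground = pixel_cm * 10000 / 100 = 2.54 * 10000 / (536 * 100) = 25400 / 53600 ≈ 0.47 m

0.47 m


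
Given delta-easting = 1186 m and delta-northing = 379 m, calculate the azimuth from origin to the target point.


az = atan2(1186, 379) = 72.3 deg
adjusted to 0-360: 72.3 degrees

72.3 degrees


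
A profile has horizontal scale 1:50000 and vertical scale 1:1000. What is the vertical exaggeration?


VE = horizontal_scale / vertical_scale = 50000 / 1000 = 50.0

50.0x


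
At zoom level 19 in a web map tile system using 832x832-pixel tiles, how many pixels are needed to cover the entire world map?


tiles per axis = 2^19 = 524288
total tiles = 524288^2 = 274877906944
pixels per axis = 524288 * 832 = 436207616
total pixels = 436207616^2 = 190277084256403456

190277084256403456 pixels


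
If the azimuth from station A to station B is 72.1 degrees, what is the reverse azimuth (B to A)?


back azimuth = (72.1 + 180) mod 360 = 252.1 degrees

252.1 degrees


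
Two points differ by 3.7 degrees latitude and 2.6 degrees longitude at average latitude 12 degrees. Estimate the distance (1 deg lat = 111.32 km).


dlat_km = 3.7 * 111.32 = 411.884
dlon_km = 2.6 * 111.32 * cos(12) ≈ 283.107
dist = sqrt(411.884^2 + 283.107^2) ≈ 499.8 km

499.8 km


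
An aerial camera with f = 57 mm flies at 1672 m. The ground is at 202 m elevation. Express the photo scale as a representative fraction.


scale = f / (H - h) = 57 mm / 1470 m = 57 / 1470000 = 1:25789

1:25789


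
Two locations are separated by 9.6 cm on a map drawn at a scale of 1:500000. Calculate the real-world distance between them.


ground = 9.6 cm * 500000 / 100 = 48000.0 m = 48.0 km

48.0 km


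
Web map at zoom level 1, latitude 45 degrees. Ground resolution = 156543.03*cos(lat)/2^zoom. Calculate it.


res = 156543.03 * cos(45) / 2^1 = 156543.03 * 0.70710678 / 2 = 55346.32 m/pixel

55346.32 m/pixel


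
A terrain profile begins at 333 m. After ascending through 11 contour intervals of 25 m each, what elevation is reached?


elevation = 333 + 11 * 25 = 608 m

608 m


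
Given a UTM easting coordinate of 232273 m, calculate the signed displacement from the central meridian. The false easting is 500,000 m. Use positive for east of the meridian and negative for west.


displacement = 232273 - 500000 = -267727 m

-267727 m


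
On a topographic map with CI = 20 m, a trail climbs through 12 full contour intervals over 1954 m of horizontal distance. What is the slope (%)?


elevation change = 12 * 20 = 240 m
slope = 240 / 1954 * 100 = 12.3%

12.3%


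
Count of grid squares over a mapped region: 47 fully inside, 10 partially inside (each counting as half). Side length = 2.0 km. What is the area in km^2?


effective squares = 47 + 10 * 0.5 = 52.0
area = 52.0 * 4.0 = 208.0 km^2

208.0 km^2


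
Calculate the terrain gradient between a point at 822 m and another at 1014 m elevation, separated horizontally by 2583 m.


gradient = (1014 - 822) / 2583 = 192 / 2583 = 0.0743

0.0743


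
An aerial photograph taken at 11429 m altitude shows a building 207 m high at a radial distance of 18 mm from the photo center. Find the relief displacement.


d = h * r / H = 207 * 18 / 11429 = 0.33 mm

0.33 mm


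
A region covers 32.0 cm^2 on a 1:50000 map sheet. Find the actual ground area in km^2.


ground_area = 32.0 * (50000/100)^2 = 8000000.0 m^2 = 8.0 km^2

8.0 km^2


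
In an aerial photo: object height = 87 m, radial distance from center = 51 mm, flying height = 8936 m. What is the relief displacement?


d = h * r / H = 87 * 51 / 8936 = 0.5 mm

0.5 mm


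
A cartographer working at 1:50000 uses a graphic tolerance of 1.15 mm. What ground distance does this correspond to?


ground = 1.15 mm * 50000 / 1000 = 57.5 m

57.5 m


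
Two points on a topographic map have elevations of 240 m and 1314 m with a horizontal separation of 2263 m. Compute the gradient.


gradient = (1314 - 240) / 2263 = 1074 / 2263 = 0.4746

0.4746


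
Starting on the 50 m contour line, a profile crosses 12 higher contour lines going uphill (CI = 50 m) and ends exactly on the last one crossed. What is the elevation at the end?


elevation = 50 + 12 * 50 = 650 m

650 m


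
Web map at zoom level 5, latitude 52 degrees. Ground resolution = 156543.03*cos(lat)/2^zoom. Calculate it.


res = 156543.03 * cos(52) / 2^5 = 156543.03 * 0.61566148 / 32 = 3011.8 m/pixel

3011.8 m/pixel


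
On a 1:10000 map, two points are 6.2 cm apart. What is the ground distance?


ground = 6.2 cm * 10000 / 100 = 620.0 m

620.0 m


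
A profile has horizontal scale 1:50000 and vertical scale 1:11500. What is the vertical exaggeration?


VE = horizontal_scale / vertical_scale = 50000 / 11500 ≈ 4.3

4.3x


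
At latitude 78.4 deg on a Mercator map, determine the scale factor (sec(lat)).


SF = 1 / cos(78.4) = 1 / 0.201078 = 4.973

4.973


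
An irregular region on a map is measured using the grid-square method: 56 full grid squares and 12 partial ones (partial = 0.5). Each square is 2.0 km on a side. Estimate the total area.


effective squares = 56 + 12 * 0.5 = 62.0
area = 62.0 * 4.0 = 248.0 km^2

248.0 km^2


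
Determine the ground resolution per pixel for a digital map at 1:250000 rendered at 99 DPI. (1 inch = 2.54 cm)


pixel_cm = 2.54 / 99 ≈ 0.025657 cm
ground = pixel_cm * 250000 / 100 = 2.54 * 250000 / (99 * 100) = 635000 / 9900 ≈ 64.14 m

64.14 m


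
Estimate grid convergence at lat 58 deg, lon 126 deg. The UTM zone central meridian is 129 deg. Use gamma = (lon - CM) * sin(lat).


gamma = (126 - 129) * sin(58) = -3 * 0.848048 = -2.544 degrees

-2.544 degrees


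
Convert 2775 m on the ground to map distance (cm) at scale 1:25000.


map_cm = 2775 * 100 / 25000 = 11.1 cm

11.1 cm


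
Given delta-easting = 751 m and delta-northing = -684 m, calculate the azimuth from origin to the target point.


az = atan2(751, -684) = 132.3 deg
adjusted to 0-360: 132.3 degrees

132.3 degrees


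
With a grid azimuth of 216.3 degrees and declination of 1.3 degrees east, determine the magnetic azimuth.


magnetic azimuth = grid azimuth - declination (east +ve)
mag_az = 216.3 - 1.3 = 215.0 degrees

215.0 degrees


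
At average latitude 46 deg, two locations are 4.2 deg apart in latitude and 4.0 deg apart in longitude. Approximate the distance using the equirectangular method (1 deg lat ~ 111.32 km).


dlat_km = 4.2 * 111.32 = 467.544
dlon_km = 4.0 * 111.32 * cos(46) ≈ 309.317
dist = sqrt(467.544^2 + 309.317^2) ≈ 560.6 km

560.6 km


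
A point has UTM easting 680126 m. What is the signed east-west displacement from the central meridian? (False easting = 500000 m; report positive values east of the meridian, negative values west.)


displacement = 680126 - 500000 = 180126 m

180126 m


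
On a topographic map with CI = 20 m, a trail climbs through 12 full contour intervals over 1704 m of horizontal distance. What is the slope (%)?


elevation change = 12 * 20 = 240 m
slope = 240 / 1704 * 100 = 14.1%

14.1%


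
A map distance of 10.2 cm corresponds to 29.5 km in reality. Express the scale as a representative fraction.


ground = 29.5 km = 2950000 cm; RF denominator = ground / map = 2950000 / 10.2 ≈ 289216; RF = 1:289216

1:289216


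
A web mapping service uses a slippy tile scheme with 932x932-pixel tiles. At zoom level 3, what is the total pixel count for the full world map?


tiles per axis = 2^3 = 8
total tiles = 8^2 = 64
pixels per axis = 8 * 932 = 7456
total pixels = 7456^2 = 55591936

55591936 pixels


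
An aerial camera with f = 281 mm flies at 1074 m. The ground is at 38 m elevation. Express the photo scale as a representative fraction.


scale = f / (H - h) = 281 mm / 1036 m = 281 / 1036000 = 1:3687

1:3687


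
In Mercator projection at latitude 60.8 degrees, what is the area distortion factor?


area_distortion = 1/cos^2(60.8) = 4.202

4.202


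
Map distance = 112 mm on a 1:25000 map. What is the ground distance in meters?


ground = 112 mm * 25000 / 1000 = 2800.0 m

2800.0 m


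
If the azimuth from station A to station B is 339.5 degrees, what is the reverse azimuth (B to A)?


back azimuth = (339.5 + 180) mod 360 = 159.5 degrees

159.5 degrees


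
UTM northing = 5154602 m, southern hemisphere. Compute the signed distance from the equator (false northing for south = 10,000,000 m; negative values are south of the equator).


For southern: actual = 5154602 - 10000000 = -4845398 m

-4845398 m


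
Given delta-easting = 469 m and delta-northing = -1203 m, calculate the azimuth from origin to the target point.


az = atan2(469, -1203) = 158.7 deg
adjusted to 0-360: 158.7 degrees

158.7 degrees


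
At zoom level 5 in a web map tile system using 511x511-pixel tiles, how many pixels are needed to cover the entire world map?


tiles per axis = 2^5 = 32
total tiles = 32^2 = 1024
pixels per axis = 32 * 511 = 16352
total pixels = 16352^2 = 267387904

267387904 pixels


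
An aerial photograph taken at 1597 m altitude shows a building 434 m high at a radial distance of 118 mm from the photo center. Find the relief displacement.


d = h * r / H = 434 * 118 / 1597 = 32.07 mm

32.07 mm


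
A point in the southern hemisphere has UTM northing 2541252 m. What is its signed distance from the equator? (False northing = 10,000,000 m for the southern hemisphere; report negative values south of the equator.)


For southern: actual = 2541252 - 10000000 = -7458748 m

-7458748 m


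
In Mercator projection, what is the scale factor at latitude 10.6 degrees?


SF = 1 / cos(10.6) = 1 / 0.982935 = 1.017

1.017


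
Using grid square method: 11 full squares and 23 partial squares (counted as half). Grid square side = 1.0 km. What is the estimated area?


effective squares = 11 + 23 * 0.5 = 22.5
area = 22.5 * 1.0 = 22.5 km^2

22.5 km^2


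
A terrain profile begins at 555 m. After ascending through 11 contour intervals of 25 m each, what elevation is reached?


elevation = 555 + 11 * 25 = 830 m

830 m


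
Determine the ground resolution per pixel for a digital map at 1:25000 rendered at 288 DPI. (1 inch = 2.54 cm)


pixel_cm = 2.54 / 288 ≈ 0.008819 cm
ground = pixel_cm * 25000 / 100 = 2.54 * 25000 / (288 * 100) = 63500 / 28800 ≈ 2.2 m

2.2 m


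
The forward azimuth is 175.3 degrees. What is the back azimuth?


back azimuth = (175.3 + 180) mod 360 = 355.3 degrees

355.3 degrees


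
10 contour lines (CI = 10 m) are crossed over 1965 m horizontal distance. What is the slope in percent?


elevation change = 10 * 10 = 100 m
slope = 100 / 1965 * 100 = 5.1%

5.1%


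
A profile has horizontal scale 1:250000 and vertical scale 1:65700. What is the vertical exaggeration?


VE = horizontal_scale / vertical_scale = 250000 / 65700 ≈ 3.8

3.8x


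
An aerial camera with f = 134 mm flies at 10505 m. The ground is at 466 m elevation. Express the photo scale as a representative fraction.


scale = f / (H - h) = 134 mm / 10039 m = 134 / 10039000 = 1:74918

1:74918


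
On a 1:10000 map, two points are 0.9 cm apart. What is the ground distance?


ground = 0.9 cm * 10000 / 100 = 90.0 m

90.0 m


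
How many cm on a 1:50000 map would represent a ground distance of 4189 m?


map_cm = 4189 * 100 / 50000 = 8.378 cm ≈ 8.38 cm

8.38 cm


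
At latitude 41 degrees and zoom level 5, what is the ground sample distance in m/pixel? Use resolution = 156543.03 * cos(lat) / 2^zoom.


res = 156543.03 * cos(41) / 2^5 = 156543.03 * 0.75470958 / 32 = 3692.02 m/pixel

3692.02 m/pixel


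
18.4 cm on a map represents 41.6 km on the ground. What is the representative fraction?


ground = 41.6 km = 4160000 cm; RF denominator = ground / map = 4160000 / 18.4 ≈ 226087; RF = 1:226087

1:226087


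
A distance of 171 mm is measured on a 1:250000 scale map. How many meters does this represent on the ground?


ground = 171 mm * 250000 / 1000 = 42750.0 m

42750.0 m


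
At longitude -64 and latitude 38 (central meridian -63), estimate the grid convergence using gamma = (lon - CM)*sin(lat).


gamma = (-64 - -63) * sin(38) = -1 * 0.615661 = -0.616 degrees

-0.616 degrees


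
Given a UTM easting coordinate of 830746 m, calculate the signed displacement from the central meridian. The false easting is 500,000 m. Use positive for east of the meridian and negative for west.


displacement = 830746 - 500000 = 330746 m

330746 m


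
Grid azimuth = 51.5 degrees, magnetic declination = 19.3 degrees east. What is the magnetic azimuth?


magnetic azimuth = grid azimuth - declination (east +ve)
mag_az = 51.5 - 19.3 = 32.2 degrees

32.2 degrees


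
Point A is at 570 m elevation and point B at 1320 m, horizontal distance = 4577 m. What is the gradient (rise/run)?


gradient = (1320 - 570) / 4577 = 750 / 4577 = 0.1639

0.1639


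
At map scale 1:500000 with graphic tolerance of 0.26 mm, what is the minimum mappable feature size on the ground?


ground = 0.26 mm * 500000 / 1000 = 130.0 m

130.0 m


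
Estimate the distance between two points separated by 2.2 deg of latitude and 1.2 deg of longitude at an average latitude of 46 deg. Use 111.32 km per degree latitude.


dlat_km = 2.2 * 111.32 = 244.904
dlon_km = 1.2 * 111.32 * cos(46) ≈ 92.795
dist = sqrt(244.904^2 + 92.795^2) ≈ 261.9 km

261.9 km


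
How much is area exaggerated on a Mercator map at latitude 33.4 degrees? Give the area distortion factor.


area_distortion = 1/cos^2(33.4) = 1.435

1.435


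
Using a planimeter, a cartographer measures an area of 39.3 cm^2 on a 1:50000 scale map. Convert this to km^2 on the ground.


ground_area = 39.3 * (50000/100)^2 = 9825000.0 m^2 = 9.825 km^2

9.825 km^2


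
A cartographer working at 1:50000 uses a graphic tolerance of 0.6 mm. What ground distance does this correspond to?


ground = 0.6 mm * 50000 / 1000 = 30.0 m

30.0 m


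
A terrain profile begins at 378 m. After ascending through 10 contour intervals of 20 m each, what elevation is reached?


elevation = 378 + 10 * 20 = 578 m

578 m


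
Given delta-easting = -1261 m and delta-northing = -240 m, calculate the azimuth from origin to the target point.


az = atan2(-1261, -240) = -100.8 deg
adjusted to 0-360: 259.2 degrees

259.2 degrees


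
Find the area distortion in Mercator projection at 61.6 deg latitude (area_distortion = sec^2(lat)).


area_distortion = 1/cos^2(61.6) = 4.421

4.421


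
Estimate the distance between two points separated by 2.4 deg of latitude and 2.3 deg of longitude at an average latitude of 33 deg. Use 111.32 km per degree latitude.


dlat_km = 2.4 * 111.32 = 267.168
dlon_km = 2.3 * 111.32 * cos(33) ≈ 214.73
dist = sqrt(267.168^2 + 214.73^2) ≈ 342.8 km

342.8 km


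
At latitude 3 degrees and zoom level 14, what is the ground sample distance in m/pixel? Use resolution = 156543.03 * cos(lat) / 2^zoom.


res = 156543.03 * cos(3) / 2^14 = 156543.03 * 0.99862953 / 16384 = 9.54 m/pixel

9.54 m/pixel


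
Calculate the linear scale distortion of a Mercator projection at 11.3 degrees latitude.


SF = 1 / cos(11.3) = 1 / 0.980615 = 1.02

1.02


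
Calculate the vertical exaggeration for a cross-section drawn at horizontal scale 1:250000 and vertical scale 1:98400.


VE = horizontal_scale / vertical_scale = 250000 / 98400 ≈ 2.5

2.5x


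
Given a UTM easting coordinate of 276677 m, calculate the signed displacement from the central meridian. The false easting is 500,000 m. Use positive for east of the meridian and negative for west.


displacement = 276677 - 500000 = -223323 m

-223323 m


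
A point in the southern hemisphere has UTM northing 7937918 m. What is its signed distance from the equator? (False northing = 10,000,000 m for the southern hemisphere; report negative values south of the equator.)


For southern: actual = 7937918 - 10000000 = -2062082 m

-2062082 m


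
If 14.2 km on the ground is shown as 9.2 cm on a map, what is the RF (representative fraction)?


ground = 14.2 km = 1420000 cm; RF denominator = ground / map = 1420000 / 9.2 ≈ 154348; RF = 1:154348

1:154348


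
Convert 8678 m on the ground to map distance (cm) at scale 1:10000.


map_cm = 8678 * 100 / 10000 = 86.78 cm

86.78 cm


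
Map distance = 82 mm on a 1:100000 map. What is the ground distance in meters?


ground = 82 mm * 100000 / 1000 = 8200.0 m

8200.0 m


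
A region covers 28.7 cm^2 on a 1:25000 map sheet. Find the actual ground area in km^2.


ground_area = 28.7 * (25000/100)^2 = 1793750.0 m^2 = 1.79375 km^2 ≈ 1.794 km^2

1.794 km^2


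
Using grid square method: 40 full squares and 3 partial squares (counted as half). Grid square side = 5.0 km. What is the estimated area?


effective squares = 40 + 3 * 0.5 = 41.5
area = 41.5 * 25.0 = 1037.5 km^2

1037.5 km^2


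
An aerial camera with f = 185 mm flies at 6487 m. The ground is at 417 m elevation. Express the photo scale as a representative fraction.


scale = f / (H - h) = 185 mm / 6070 m = 185 / 6070000 = 1:32811

1:32811


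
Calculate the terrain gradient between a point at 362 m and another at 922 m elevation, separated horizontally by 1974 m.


gradient = (922 - 362) / 1974 = 560 / 1974 = 0.2837

0.2837


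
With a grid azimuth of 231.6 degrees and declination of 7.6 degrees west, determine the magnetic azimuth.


magnetic azimuth = grid azimuth - declination (east +ve)
mag_az = 231.6 - -7.6 = 239.2 degrees

239.2 degrees


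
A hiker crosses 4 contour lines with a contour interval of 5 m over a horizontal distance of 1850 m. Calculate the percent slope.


elevation change = 4 * 5 = 20 m
slope = 20 / 1850 * 100 = 1.1%

1.1%


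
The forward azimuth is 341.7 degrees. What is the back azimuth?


back azimuth = (341.7 + 180) mod 360 = 161.7 degrees

161.7 degrees


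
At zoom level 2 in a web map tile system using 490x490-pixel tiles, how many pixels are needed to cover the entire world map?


tiles per axis = 2^2 = 4
total tiles = 4^2 = 16
pixels per axis = 4 * 490 = 1960
total pixels = 1960^2 = 3841600

3841600 pixels


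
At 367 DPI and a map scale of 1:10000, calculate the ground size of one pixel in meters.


pixel_cm = 2.54 / 367 ≈ 0.006921 cm
ground = pixel_cm * 10000 / 100 = 2.54 * 10000 / (367 * 100) = 25400 / 36700 ≈ 0.69 m

0.69 m


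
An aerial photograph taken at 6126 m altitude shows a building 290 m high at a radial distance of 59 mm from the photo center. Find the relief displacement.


d = h * r / H = 290 * 59 / 6126 = 2.79 mm

2.79 mm


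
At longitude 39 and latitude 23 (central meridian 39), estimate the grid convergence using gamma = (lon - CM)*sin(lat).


gamma = (39 - 39) * sin(23) = 0 * 0.390731 = 0.0 degrees

0.0 degrees


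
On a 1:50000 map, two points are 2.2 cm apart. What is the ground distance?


ground = 2.2 cm * 50000 / 100 = 1100.0 m = 1.1 km

1.1 km
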